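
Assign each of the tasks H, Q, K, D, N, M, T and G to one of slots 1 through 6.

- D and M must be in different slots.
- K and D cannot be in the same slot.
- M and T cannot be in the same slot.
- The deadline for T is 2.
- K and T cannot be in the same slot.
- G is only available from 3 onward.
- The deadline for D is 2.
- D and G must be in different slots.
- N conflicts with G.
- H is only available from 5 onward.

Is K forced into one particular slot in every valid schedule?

No

K can be 1 (e.g. Q -> 1; H -> 5; M -> 1; D -> 2; G -> 3; T -> 2; K -> 1; N -> 1) or 2 (e.g. M in 2; H in 5; D in 1; G in 3; N in 1; T in 1; Q in 1; K in 2).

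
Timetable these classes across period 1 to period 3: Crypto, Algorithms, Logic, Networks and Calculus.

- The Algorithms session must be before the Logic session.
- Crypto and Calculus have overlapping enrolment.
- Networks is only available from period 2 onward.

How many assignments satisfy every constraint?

Splitting on Crypto: it can be period 1 (12), period 2 (12), period 3 (12). Listing each branch's schedules as (Algorithms, Logic, Networks, Calculus) by period number:
Crypto=period 1: (1,2,2,2) (1,2,2,3) (1,2,3,2) (1,2,3,3) (1,3,2,2) (1,3,2,3) (1,3,3,2) (1,3,3,3) (2,3,2,2) (2,3,2,3) (2,3,3,2) (2,3,3,3) — 12.
Crypto=period 2: (1,2,2,1) (1,2,2,3) (1,2,3,1) (1,2,3,3) (1,3,2,1) (1,3,2,3) (1,3,3,1) (1,3,3,3) (2,3,2,1) (2,3,2,3) (2,3,3,1) (2,3,3,3) — 12.
Crypto=period 3: (1,2,2,1) (1,2,2,2) (1,2,3,1) (1,2,3,2) (1,3,2,1) (1,3,2,2) (1,3,3,1) (1,3,3,2) (2,3,2,1) (2,3,2,2) (2,3,3,1) (2,3,3,2) — 12.
Summing: 12 + 12 + 12 = 36.

36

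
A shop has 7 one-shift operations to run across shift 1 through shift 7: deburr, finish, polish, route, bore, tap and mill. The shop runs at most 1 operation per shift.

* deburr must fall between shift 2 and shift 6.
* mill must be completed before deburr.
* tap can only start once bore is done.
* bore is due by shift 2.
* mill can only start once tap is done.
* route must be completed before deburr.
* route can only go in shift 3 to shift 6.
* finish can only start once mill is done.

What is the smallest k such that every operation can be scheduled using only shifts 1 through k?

The precedence chain requires at least 4 distinct shifts.
With at most 1 per shift and 7 operations, at least 7 shifts are needed.
7 works (last occupied shift: shift 7): for example tap -> shift 2, mill -> shift 4, bore -> shift 1, finish -> shift 6, deburr -> shift 5, polish -> shift 7, route -> shift 3.

7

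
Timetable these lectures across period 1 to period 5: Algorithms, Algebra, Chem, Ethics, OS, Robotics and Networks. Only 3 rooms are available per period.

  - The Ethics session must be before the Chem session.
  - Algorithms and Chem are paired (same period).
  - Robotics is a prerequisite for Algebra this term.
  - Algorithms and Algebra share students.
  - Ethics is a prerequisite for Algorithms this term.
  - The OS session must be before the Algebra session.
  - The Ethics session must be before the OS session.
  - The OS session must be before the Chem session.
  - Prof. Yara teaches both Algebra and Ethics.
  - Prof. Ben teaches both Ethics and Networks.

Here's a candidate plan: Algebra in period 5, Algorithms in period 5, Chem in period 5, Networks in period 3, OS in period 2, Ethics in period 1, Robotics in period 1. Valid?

Invalid. Algorithms and Algebra share students.

Prof. Ben teaches both Ethics and Networks — holds.
Prof. Yara teaches both Algebra and Ethics — holds.
The Ethics session must be before the Chem session — holds.
Robotics is a prerequisite for Algebra this term — holds.
Only 3 rooms are available per period — holds.
The Ethics session must be before the OS session — holds.
The OS session must be before the Algebra session — holds.
Ethics is a prerequisite for Algorithms this term — holds.
The OS session must be before the Chem session — holds.
Algorithms and Chem are paired (same period) — holds.
Algorithms and Algebra share students — violated.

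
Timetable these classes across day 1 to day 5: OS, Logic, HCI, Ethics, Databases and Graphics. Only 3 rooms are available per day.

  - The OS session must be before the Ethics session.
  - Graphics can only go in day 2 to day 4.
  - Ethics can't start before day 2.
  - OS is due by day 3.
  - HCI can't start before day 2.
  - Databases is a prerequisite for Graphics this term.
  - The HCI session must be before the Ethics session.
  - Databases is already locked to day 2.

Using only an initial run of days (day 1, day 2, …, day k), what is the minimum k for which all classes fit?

The precedence chain requires at least 2 distinct days.
With at most 3 per day and 6 classes, at least 2 days are needed.
Propagating the time windows through the other constraints, Ethics can't land before day 3, so the schedule must run through at least day 3.
3 works (last occupied day: day 3): for example OS=day 1; Graphics=day 3; Logic=day 1; Ethics=day 3; Databases=day 2; HCI=day 2.

3 days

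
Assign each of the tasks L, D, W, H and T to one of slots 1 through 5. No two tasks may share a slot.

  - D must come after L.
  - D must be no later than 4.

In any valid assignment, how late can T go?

T at 5 is achievable: W in 3; T in 5; H in 4; L in 1; D in 2.

5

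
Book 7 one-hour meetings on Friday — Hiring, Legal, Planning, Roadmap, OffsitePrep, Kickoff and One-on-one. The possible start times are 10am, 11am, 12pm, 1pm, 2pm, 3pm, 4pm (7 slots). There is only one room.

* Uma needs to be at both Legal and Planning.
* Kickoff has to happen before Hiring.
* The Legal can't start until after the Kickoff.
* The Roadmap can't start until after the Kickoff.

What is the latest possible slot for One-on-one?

4pm

One-on-one at 4pm is achievable: Kickoff in 10am; OffsitePrep in 3pm; Legal in 12pm; Planning in 2pm; One-on-one in 4pm; Hiring in 11am; Roadmap in 1pm.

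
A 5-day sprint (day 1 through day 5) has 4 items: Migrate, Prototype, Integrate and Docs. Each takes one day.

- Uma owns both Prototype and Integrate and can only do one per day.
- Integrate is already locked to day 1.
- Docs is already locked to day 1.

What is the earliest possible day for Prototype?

Prototype at day 2 is achievable: Integrate in day 1; Migrate in day 1; Prototype in day 2; Docs in day 1.
Nothing earlier works — the conflict constraints rule out every day before day 2.

day 2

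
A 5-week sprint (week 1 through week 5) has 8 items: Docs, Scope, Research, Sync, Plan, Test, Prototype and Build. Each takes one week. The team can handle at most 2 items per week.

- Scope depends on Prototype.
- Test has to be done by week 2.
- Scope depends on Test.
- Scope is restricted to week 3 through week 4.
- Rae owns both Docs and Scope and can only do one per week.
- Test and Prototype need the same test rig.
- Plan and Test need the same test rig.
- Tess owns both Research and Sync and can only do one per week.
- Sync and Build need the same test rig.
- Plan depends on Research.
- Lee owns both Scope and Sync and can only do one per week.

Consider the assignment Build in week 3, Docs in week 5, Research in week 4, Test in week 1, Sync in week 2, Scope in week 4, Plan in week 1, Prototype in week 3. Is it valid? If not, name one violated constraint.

Invalid. Plan depends on Research.

Test has to be done by week 2 — holds.
Lee owns both Scope and Sync and can only do one per week — holds.
Sync and Build need the same test rig — holds.
Tess owns both Research and Sync and can only do one per week — holds.
Scope is restricted to week 3 through week 4 — holds.
The team can handle at most 2 items per week — holds.
Plan depends on Research — violated.
Scope depends on Test — holds.
Test and Prototype need the same test rig — holds.
Rae owns both Docs and Scope and can only do one per week — holds.
Scope depends on Prototype — holds.
Plan and Test need the same test rig — violated.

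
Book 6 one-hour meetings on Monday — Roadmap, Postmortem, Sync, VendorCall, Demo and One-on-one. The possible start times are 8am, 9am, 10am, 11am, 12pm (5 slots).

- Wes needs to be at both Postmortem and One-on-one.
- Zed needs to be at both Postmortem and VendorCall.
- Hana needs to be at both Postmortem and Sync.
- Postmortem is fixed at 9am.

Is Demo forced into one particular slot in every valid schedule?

No

Demo can be 8am (e.g. One-on-one=8am; VendorCall=8am; Demo=8am; Postmortem=9am; Sync=8am; Roadmap=8am) or 9am (e.g. Roadmap -> 8am; One-on-one -> 8am; Demo -> 9am; Sync -> 8am; Postmortem -> 9am; VendorCall -> 8am).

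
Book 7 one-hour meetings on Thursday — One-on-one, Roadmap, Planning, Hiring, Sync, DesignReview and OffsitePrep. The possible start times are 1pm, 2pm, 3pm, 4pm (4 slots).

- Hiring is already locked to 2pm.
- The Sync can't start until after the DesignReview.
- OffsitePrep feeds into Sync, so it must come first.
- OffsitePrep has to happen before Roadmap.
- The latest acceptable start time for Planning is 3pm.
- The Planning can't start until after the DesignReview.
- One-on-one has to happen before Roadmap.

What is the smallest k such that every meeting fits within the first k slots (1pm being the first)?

The precedence chain requires at least 2 distinct slots.
2 works (last occupied slot: 2pm): for example One-on-one -> 1pm; Hiring -> 2pm; Planning -> 2pm; Sync -> 2pm; Roadmap -> 2pm; OffsitePrep -> 1pm; DesignReview -> 1pm.

2 slots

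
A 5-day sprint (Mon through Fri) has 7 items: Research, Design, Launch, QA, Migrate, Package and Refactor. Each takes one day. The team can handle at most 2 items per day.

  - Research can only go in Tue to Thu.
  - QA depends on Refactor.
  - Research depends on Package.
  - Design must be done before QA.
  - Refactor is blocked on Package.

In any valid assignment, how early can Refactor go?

Precedence pushes Refactor to at least Tue; downstream work caps Refactor at Thu.
Refactor at Tue is achievable: QA=Wed, Migrate=Thu, Refactor=Tue, Research=Tue, Design=Mon, Package=Mon, Launch=Wed.

Tue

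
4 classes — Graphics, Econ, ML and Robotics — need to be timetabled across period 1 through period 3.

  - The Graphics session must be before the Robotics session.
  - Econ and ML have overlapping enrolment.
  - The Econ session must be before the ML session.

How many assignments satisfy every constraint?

9

Splitting on Graphics: it can be period 1 (6), period 2 (3). Listing each branch's schedules as (Econ, ML, Robotics) by period number:
Graphics=period 1: (1,2,2) (1,2,3) (1,3,2) (1,3,3) (2,3,2) (2,3,3) — 6.
Graphics=period 2: (1,2,3) (1,3,3) (2,3,3) — 3.
Summing: 6 + 3 = 9.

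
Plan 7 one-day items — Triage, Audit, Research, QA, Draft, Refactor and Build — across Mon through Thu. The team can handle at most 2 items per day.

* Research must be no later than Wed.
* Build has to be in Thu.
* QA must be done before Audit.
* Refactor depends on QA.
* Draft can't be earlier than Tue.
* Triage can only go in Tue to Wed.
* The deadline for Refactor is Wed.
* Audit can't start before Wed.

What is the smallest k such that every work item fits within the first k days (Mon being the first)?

The precedence chain requires at least 2 distinct days.
With at most 2 per day and 7 work items, at least 4 days are needed.
Build can't be placed before Thu — that is day 4 counting from Mon — so the schedule must run through at least 4 days.
4 works (last occupied day: Thu): for example Research=Mon; Refactor=Tue; Build=Thu; QA=Mon; Audit=Wed; Triage=Tue; Draft=Wed.

4 days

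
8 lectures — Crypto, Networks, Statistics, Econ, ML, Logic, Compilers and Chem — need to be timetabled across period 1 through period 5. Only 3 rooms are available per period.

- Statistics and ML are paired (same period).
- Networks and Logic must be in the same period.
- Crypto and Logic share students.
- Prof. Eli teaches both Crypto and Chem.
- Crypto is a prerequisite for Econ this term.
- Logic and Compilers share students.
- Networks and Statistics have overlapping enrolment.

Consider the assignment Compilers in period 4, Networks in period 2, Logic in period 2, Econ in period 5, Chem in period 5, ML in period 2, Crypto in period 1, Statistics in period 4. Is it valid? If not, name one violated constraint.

No — it violates: Statistics and ML are paired (same period)

Logic and Compilers share students — holds.
Crypto and Logic share students — holds.
Only 3 rooms are available per period — holds.
Networks and Statistics have overlapping enrolment — holds.
Networks and Logic must be in the same period — holds.
Statistics and ML are paired (same period) — violated.
Prof. Eli teaches both Crypto and Chem — holds.
Crypto is a prerequisite for Econ this term — holds.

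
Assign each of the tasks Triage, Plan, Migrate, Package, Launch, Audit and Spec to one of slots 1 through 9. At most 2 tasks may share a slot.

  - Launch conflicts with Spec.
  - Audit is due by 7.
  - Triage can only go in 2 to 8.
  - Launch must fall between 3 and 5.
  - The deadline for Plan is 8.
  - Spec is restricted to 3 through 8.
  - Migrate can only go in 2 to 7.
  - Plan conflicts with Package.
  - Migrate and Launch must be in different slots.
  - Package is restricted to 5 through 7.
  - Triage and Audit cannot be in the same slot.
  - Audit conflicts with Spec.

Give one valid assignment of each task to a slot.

Triage in 2, Migrate in 2, Launch in 3, Plan in 1, Audit in 1, Package in 5, Spec in 4

Checking: Triage(2) != Audit(1); Audit(1) != Spec(4); Launch(3) != Spec(4); Migrate(2) != Launch(3); Plan(1) != Package(5); Package=5 in [5,7]; Migrate=2 in [2,7]; Triage=2 in [2,8]; Audit=1 in [1,7]; Plan=1 in [1,8]; Spec=4 in [3,8]; Launch=3 in [3,5]; max 2 per slot (cap 2).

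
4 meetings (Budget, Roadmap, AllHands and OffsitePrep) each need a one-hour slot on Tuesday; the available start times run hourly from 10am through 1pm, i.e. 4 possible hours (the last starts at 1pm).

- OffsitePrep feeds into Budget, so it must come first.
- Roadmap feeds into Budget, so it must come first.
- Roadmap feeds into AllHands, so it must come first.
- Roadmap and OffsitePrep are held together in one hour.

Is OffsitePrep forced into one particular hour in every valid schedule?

No

OffsitePrep can be 10am (e.g. Budget in 11am; OffsitePrep in 10am; Roadmap in 10am; AllHands in 11am) or 11am (e.g. Budget in 12pm; AllHands in 12pm; OffsitePrep in 11am; Roadmap in 11am).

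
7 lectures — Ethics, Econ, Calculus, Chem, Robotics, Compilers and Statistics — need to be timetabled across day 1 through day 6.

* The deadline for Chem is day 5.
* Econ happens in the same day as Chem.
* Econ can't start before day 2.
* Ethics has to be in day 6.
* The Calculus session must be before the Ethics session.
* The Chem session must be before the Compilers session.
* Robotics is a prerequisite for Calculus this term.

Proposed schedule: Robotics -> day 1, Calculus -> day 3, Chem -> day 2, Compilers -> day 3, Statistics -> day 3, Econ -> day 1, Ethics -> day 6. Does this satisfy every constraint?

Econ happens in the same day as Chem — violated.
Ethics has to be in day 6 — holds.
Robotics is a prerequisite for Calculus this term — holds.
The deadline for Chem is day 5 — holds.
The Chem session must be before the Compilers session — holds.
The Calculus session must be before the Ethics session — holds.
Econ can't start before day 2 — violated.

Invalid. Econ can't start before day 2.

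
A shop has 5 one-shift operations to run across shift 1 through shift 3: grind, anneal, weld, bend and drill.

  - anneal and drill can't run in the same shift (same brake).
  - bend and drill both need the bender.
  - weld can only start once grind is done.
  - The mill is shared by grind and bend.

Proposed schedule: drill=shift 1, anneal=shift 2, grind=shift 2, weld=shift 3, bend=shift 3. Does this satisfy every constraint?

Yes

anneal and drill can't run in the same shift (same brake) — holds.
bend and drill both need the bender — holds.
weld can only start once grind is done — holds.
The mill is shared by grind and bend — holds.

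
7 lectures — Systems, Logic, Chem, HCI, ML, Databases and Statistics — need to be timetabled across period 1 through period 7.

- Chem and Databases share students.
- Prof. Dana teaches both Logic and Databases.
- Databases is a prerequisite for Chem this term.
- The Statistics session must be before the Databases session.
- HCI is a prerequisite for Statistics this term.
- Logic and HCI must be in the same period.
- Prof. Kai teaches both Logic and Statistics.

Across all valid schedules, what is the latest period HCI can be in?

Downstream work caps HCI at period 4.
HCI at period 4 is achievable: HCI in period 4; Chem in period 7; ML in period 1; Statistics in period 5; Systems in period 1; Logic in period 4; Databases in period 6.

period 4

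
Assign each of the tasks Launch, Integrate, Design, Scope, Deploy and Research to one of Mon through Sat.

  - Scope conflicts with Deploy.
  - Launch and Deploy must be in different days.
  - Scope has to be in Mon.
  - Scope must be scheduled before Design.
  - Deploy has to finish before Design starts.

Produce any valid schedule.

Deploy -> Tue, Scope -> Mon, Launch -> Mon, Design -> Wed, Integrate -> Mon, Research -> Mon

Checking: Scope(Mon) before Design(Wed); Deploy(Tue) before Design(Wed); Scope(Mon) != Deploy(Tue); Launch(Mon) != Deploy(Tue); Scope=Mon in [Mon,Mon].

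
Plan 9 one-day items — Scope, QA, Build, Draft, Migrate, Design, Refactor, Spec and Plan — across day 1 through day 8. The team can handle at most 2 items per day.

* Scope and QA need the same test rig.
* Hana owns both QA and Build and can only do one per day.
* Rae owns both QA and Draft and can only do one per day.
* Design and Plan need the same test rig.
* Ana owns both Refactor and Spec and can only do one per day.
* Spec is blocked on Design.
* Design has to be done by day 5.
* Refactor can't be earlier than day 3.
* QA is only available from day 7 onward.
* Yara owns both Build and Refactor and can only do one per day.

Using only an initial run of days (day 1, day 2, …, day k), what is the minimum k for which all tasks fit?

The precedence chain requires at least 2 distinct days.
With at most 2 per day and 9 tasks, at least 5 days are needed.
QA can't be placed before day 7, so the schedule must run through at least day 7.
7 works (last occupied day: day 7): for example Build -> day 2, Refactor -> day 3, Scope -> day 1, Draft -> day 3, Design -> day 1, Migrate -> day 4, Spec -> day 2, Plan -> day 4, QA -> day 7.

7 days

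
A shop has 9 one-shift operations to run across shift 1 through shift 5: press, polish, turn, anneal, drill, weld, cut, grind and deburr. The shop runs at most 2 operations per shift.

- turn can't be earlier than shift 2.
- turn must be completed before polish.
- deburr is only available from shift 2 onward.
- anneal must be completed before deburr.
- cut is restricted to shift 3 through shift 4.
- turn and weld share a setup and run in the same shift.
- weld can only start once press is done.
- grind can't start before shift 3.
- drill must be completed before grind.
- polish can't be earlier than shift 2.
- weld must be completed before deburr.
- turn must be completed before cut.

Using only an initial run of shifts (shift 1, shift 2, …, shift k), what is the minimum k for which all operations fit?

The precedence chain requires at least 3 distinct shifts.
With at most 2 per shift and 9 operations, at least 5 shifts are needed.
5 works (last occupied shift: shift 5): for example deburr in shift 5, turn in shift 2, grind in shift 3, weld in shift 2, drill in shift 1, anneal in shift 4, polish in shift 4, press in shift 1, cut in shift 3.

5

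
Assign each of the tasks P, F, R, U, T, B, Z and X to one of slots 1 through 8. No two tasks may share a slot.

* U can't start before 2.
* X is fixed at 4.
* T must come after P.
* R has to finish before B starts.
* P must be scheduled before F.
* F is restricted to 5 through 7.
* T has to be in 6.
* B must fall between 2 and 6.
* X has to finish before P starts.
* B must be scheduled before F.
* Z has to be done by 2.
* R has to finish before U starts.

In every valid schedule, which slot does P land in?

5

X is fixed at 4 and must come before P, so P is at least 5.
T is fixed at 6 and must come after P, so P is at most 5.
So P must be 5.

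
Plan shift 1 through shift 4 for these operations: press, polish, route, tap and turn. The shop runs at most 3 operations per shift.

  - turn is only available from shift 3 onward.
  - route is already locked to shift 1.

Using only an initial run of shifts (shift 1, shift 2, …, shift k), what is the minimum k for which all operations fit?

3 shifts

With at most 3 per shift and 5 operations, at least 2 shifts are needed.
turn can't be placed before shift 3, so the schedule must run through at least shift 3.
3 works (last occupied shift: shift 3): for example press -> shift 1; polish -> shift 1; turn -> shift 3; tap -> shift 2; route -> shift 1.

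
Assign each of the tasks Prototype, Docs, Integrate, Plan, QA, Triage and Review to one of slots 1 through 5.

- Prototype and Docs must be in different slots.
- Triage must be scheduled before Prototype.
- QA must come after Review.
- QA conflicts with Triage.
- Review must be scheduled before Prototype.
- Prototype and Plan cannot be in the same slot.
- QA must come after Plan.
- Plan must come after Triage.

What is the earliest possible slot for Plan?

Precedence pushes Plan to at least 2; downstream work caps Plan at 4.
Plan at 2 is achievable: Review=1, QA=3, Prototype=3, Plan=2, Docs=1, Triage=1, Integrate=1.

2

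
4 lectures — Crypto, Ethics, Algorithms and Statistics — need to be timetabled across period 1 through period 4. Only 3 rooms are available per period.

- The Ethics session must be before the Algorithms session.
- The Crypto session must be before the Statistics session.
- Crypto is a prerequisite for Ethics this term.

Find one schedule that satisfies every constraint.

Crypto=period 1, Algorithms=period 3, Statistics=period 2, Ethics=period 2

Checking: Crypto(period 1) before Ethics(period 2); Crypto(period 1) before Statistics(period 2); Ethics(period 2) before Algorithms(period 3); max 2 per period (cap 3).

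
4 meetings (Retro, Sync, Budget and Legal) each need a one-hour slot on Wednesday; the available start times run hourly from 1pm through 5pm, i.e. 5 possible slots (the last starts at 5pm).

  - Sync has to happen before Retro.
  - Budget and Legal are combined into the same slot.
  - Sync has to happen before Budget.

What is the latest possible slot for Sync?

Downstream work caps Sync at 4pm.
Sync at 4pm is achievable: Sync -> 4pm; Retro -> 5pm; Legal -> 5pm; Budget -> 5pm.

4pm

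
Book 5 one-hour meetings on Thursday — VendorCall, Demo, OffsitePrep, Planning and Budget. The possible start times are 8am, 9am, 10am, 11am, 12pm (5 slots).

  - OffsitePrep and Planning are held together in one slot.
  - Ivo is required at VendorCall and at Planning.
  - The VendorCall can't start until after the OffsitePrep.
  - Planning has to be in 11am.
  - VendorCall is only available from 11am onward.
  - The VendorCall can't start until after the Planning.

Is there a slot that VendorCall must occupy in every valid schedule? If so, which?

VendorCall's window is 11am–12pm.
Planning is fixed at 11am, and VendorCall can't share a slot with Planning.
So VendorCall must be 12pm.

12pm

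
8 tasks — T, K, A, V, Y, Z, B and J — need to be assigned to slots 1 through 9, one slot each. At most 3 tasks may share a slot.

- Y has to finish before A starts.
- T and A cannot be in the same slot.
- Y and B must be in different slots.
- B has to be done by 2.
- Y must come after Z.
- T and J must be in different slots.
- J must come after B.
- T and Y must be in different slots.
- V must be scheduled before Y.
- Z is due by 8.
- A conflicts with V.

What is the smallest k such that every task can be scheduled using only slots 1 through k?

The precedence chain requires at least 3 distinct slots.
With at most 3 per slot and 8 tasks, at least 3 slots are needed.
Could 3 slots be enough, i.e. nothing placed later than 3? No: Z's window within 3 slots is {1, 2, 3}; B's window within 3 slots is {1, 2}; Y must come after V (at 1 or later) → {2, 3}; V must come before Y (at 3 or earlier) → {1, 2}; A must come after Y (at 2 or later) → {3}; Y must come before A (at 3 or earlier) → {2}; Z must come before Y (at 2 or earlier) → {1}; T can't share with A (3) → {1, 2}; T can't share with Y (2) → {1}; B can't share with Y (2) → {1}; V can't use 1, already full with T, Z and B (limit 3) → {2}; Y must come after V (at 2 or later) → nothing is left.
So 3 slots is not enough.
4 works (last occupied slot: 4): for example K in 2; A in 3; B in 1; J in 2; Z in 1; T in 4; V in 1; Y in 2.

4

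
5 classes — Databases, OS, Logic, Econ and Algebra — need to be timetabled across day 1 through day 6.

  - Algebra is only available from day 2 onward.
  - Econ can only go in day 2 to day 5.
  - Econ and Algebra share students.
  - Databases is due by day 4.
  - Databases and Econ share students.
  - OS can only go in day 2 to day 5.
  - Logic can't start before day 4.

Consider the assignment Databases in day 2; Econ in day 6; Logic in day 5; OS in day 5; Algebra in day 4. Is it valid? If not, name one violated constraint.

Invalid. Econ can only go in day 2 to day 5.

Algebra is only available from day 2 onward — holds.
Econ and Algebra share students — holds.
Databases is due by day 4 — holds.
Econ can only go in day 2 to day 5 — violated.
Databases and Econ share students — holds.
Logic can't start before day 4 — holds.
OS can only go in day 2 to day 5 — holds.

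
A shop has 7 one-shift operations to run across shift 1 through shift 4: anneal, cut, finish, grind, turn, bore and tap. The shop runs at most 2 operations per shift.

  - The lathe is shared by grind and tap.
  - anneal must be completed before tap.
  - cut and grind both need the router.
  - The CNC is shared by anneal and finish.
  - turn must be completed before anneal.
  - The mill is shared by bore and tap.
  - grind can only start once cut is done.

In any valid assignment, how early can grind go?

shift 2

Precedence pushes grind to at least shift 2.
grind at shift 2 is achievable: tap -> shift 3, bore -> shift 4, finish -> shift 3, cut -> shift 1, anneal -> shift 2, turn -> shift 1, grind -> shift 2.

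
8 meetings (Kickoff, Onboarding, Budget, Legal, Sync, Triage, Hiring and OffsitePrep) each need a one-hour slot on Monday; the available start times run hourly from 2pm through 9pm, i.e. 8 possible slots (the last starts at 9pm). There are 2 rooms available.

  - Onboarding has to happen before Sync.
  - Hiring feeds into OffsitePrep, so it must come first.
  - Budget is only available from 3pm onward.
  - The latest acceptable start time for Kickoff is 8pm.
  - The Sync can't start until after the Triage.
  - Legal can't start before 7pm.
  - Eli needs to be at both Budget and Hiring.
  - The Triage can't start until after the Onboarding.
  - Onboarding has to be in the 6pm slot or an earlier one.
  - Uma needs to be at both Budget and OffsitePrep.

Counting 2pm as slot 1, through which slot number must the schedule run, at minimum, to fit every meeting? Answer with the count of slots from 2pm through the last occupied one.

6 slots

The precedence chain requires at least 3 distinct slots.
With at most 2 per slot and 8 meetings, at least 4 slots are needed.
Legal can't be placed before 7pm — that is slot 6 counting from 2pm — so the schedule must run through at least 6 slots.
6 works (last occupied slot: 7pm): for example Hiring in 2pm; Kickoff in 5pm; Legal in 7pm; Onboarding in 2pm; OffsitePrep in 4pm; Triage in 3pm; Sync in 4pm; Budget in 3pm.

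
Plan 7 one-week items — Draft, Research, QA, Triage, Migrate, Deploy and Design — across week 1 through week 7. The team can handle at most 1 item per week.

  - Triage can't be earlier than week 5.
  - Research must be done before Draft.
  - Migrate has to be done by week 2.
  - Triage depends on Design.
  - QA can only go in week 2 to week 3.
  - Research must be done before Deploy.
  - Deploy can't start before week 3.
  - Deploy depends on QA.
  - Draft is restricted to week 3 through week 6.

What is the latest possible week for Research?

week 4

Downstream work caps Research at week 5.
Research at week 4 is achievable: Design -> week 3; Draft -> week 6; Research -> week 4; Deploy -> week 7; QA -> week 2; Triage -> week 5; Migrate -> week 1.
Nothing later works — the capacity limit rule out every week after week 4.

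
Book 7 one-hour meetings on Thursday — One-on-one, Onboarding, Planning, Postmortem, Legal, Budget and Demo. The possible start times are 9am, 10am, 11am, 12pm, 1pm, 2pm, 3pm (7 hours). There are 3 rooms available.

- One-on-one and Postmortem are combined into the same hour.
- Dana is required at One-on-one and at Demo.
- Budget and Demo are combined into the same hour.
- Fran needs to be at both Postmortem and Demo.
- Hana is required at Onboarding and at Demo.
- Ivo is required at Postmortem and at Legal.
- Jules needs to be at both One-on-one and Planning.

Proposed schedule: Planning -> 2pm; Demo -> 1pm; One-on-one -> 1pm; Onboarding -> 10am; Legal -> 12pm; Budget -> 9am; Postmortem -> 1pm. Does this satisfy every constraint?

No — it violates: Budget and Demo are combined into the same hour

Hana is required at Onboarding and at Demo — holds.
Dana is required at One-on-one and at Demo — violated.
Jules needs to be at both One-on-one and Planning — holds.
Ivo is required at Postmortem and at Legal — holds.
There are 3 rooms available — holds.
One-on-one and Postmortem are combined into the same hour — holds.
Fran needs to be at both Postmortem and Demo — violated.
Budget and Demo are combined into the same hour — violated.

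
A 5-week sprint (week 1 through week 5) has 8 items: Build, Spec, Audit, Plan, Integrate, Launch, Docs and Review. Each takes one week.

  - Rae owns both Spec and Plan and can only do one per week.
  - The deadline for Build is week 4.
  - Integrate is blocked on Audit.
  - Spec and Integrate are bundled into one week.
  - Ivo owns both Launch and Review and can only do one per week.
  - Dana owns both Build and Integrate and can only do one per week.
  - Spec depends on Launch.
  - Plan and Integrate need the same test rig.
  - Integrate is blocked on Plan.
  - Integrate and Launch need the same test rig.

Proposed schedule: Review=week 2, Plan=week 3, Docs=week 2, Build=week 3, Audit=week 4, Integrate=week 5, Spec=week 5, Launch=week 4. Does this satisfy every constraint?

Yes

Integrate and Launch need the same test rig — holds.
Dana owns both Build and Integrate and can only do one per week — holds.
Plan and Integrate need the same test rig — holds.
The deadline for Build is week 4 — holds.
Spec and Integrate are bundled into one week — holds.
Ivo owns both Launch and Review and can only do one per week — holds.
Rae owns both Spec and Plan and can only do one per week — holds.
Spec depends on Launch — holds.
Integrate is blocked on Audit — holds.
Integrate is blocked on Plan — holds.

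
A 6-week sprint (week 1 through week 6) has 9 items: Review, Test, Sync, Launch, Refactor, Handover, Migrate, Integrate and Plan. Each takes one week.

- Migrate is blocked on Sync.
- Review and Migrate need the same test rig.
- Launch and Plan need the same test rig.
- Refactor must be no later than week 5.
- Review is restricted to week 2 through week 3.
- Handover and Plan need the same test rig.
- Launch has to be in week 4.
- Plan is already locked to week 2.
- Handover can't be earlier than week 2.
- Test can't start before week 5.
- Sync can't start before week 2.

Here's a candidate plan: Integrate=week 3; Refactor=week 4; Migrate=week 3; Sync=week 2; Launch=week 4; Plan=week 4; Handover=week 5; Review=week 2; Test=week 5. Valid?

No. Launch and Plan need the same test rig is not satisfied.

Handover and Plan need the same test rig — holds.
Test can't start before week 5 — holds.
Review and Migrate need the same test rig — holds.
Launch has to be in week 4 — holds.
Sync can't start before week 2 — holds.
Plan is already locked to week 2 — violated.
Refactor must be no later than week 5 — holds.
Migrate is blocked on Sync — holds.
Handover can't be earlier than week 2 — holds.
Launch and Plan need the same test rig — violated.
Review is restricted to week 2 through week 3 — holds.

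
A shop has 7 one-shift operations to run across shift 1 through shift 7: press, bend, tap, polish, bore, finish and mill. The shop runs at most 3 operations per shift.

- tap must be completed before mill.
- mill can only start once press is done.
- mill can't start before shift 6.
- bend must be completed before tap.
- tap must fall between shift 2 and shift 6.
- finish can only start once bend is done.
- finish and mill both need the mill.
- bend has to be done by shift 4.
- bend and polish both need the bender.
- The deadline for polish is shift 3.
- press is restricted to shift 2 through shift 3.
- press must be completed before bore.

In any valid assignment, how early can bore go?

shift 3

Precedence pushes bore to at least shift 3.
bore at shift 3 is achievable: bore in shift 3; tap in shift 3; mill in shift 6; polish in shift 1; finish in shift 3; bend in shift 2; press in shift 2.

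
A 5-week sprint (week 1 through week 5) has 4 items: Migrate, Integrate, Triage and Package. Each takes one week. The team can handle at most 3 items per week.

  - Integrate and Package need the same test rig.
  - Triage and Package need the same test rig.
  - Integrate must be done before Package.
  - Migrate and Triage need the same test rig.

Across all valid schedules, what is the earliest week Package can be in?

week 2

Precedence pushes Package to at least week 2.
Package at week 2 is achievable: Package -> week 2; Integrate -> week 1; Migrate -> week 1; Triage -> week 3.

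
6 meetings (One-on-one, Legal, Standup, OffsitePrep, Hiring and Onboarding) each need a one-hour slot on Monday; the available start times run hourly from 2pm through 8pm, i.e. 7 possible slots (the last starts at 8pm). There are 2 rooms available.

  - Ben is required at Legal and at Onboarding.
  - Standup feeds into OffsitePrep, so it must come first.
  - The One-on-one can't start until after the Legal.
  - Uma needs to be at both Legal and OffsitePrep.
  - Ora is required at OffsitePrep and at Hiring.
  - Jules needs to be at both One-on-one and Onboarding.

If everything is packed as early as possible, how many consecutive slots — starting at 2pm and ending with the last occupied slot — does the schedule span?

The precedence chain requires at least 2 distinct slots.
With at most 2 per slot and 6 meetings, at least 3 slots are needed.
3 works (last occupied slot: 4pm): for example Standup=2pm, Onboarding=4pm, Hiring=4pm, Legal=2pm, One-on-one=3pm, OffsitePrep=3pm.

3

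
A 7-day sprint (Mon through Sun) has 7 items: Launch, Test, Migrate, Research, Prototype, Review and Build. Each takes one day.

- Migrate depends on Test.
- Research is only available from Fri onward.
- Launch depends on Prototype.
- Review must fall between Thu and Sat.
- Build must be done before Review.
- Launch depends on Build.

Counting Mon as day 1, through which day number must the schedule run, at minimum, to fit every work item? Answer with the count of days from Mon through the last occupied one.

5 days

The precedence chain requires at least 2 distinct days.
Research can't be placed before Fri — that is day 5 counting from Mon — so the schedule must run through at least 5 days.
5 works (last occupied day: Fri): for example Test=Mon, Launch=Tue, Migrate=Tue, Prototype=Mon, Research=Fri, Review=Thu, Build=Mon.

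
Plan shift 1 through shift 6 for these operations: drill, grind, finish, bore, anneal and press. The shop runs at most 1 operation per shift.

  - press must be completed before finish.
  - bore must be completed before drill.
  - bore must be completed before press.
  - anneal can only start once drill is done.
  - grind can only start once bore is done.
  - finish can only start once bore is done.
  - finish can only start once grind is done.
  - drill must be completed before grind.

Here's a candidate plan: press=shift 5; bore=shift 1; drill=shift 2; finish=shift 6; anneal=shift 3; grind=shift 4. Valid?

finish can only start once grind is done — holds.
The shop runs at most 1 operation per shift — holds.
drill must be completed before grind — holds.
bore must be completed before drill — holds.
press must be completed before finish — holds.
finish can only start once bore is done — holds.
grind can only start once bore is done — holds.
anneal can only start once drill is done — holds.
bore must be completed before press — holds.

Yes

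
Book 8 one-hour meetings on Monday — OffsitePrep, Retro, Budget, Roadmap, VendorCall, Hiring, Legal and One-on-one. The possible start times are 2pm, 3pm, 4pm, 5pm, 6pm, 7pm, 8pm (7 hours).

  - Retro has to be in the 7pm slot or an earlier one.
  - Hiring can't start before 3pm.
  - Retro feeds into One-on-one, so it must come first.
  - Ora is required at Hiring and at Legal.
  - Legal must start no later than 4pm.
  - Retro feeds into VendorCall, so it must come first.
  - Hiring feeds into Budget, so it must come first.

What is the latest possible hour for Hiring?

7pm

Hiring is available from 3pm; downstream work caps Hiring at 7pm.
Hiring at 7pm is achievable: Roadmap -> 2pm; Hiring -> 7pm; OffsitePrep -> 2pm; One-on-one -> 3pm; Budget -> 8pm; Retro -> 2pm; VendorCall -> 3pm; Legal -> 2pm.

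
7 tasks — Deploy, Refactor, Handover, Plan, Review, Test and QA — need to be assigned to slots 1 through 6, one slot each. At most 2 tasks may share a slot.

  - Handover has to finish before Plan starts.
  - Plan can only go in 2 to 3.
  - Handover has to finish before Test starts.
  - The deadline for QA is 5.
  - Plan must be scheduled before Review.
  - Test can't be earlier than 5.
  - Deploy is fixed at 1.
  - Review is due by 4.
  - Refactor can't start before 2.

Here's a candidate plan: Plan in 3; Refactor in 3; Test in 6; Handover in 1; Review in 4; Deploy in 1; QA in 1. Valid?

Invalid. At most 2 tasks may share a slot.

The deadline for QA is 5 — holds.
Handover has to finish before Test starts — holds.
Plan must be scheduled before Review — holds.
Test can't be earlier than 5 — holds.
Deploy is fixed at 1 — holds.
At most 2 tasks may share a slot — violated.
Refactor can't start before 2 — holds.
Handover has to finish before Plan starts — holds.
Plan can only go in 2 to 3 — holds.
Review is due by 4 — holds.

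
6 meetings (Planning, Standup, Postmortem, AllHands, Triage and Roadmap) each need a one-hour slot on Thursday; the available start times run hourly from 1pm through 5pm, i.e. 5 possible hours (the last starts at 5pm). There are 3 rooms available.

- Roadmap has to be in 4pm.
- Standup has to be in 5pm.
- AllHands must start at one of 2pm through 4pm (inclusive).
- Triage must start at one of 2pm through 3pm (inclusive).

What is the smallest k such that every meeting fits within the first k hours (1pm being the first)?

5

With at most 3 per hour and 6 meetings, at least 2 hours are needed.
Standup can't be placed before 5pm — that is hour 5 counting from 1pm — so the schedule must run through at least 5 hours.
5 works (last occupied hour: 5pm): for example AllHands=2pm; Triage=2pm; Standup=5pm; Planning=1pm; Postmortem=1pm; Roadmap=4pm.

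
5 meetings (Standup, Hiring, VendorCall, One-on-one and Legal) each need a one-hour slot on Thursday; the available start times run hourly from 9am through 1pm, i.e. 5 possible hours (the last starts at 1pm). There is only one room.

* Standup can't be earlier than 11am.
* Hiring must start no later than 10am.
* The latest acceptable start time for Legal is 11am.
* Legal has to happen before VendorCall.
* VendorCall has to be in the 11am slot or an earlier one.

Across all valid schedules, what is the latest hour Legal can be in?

10am

Legal's own window allows nothing later than 11am; downstream work caps Legal at 10am.
Legal at 10am is achievable: VendorCall -> 11am, Hiring -> 9am, Legal -> 10am, Standup -> 12pm, One-on-one -> 1pm.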